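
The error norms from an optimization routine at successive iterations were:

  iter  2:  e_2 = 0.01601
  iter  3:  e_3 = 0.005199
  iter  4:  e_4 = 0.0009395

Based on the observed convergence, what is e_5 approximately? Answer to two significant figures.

7.0e-5

First estimate the order: p ≈ ln(e_4/e_3) / ln(e_3/e_2) = ln(0.0009395/0.005199)/ln(0.005199/0.01601) = ln(0.180708)/ln(0.324735) ≈ 1.5211.
Then e_5 ≈ e_4·(e_4/e_3)^p = 0.0009395·(0.180708)^1.5211 = 0.0009395·0.0740949 ≈ 6.961e-05.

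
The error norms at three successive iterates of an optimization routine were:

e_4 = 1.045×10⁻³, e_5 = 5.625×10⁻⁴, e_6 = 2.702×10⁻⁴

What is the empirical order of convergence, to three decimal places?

p ≈ ln(e_6/e_5) / ln(e_5/e_4)
  = ln(2.702×10⁻⁴/5.625×10⁻⁴) / ln(5.625×10⁻⁴/1.045×10⁻³)
  = ln(0.480356) / ln(0.538278)
  = -0.733228 / -0.619380 ≈ 1.183810

1.184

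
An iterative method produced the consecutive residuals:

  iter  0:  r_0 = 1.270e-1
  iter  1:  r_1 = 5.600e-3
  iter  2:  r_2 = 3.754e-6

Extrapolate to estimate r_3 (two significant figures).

First estimate the order: p ≈ ln(r_2/r_1) / ln(r_1/r_0) = ln(3.754e-6/5.600e-3)/ln(5.600e-3/1.270e-1) = ln(0.000670357)/ln(0.0440945) ≈ 2.3411.
Then r_3 ≈ r_2·(r_2/r_1)^p = 3.754e-6·(0.000670357)^2.3411 = 3.754e-6·3.71591e-08 ≈ 1.395e-13.

1.4e-13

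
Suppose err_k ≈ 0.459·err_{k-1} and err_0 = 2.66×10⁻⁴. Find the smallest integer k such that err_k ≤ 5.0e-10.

17

After k steps, err_k ≈ 2.66×10⁻⁴·0.459^k.
Need 0.459^k ≤ 5.0e-10/2.66×10⁻⁴ = 1.8797e-06.
k ≥ ln(1.8797e-06)/ln(0.459) = -13.1844/-0.77871 = 16.931.
Smallest integer k = 17.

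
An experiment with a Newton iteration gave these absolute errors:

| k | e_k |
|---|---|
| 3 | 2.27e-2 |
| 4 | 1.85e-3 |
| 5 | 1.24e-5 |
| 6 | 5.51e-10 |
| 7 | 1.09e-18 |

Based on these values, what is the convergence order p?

Consecutive ratios: e_7/e_6 = 1.09e-18/5.51e-10 = 1.97822e-09, e_6/e_5 = 5.51e-10/1.24e-5 = 4.44355e-05.
p ≈ ln(1.97822e-09)/ln(4.44355e-05) = -20.0411/-10.0215 ≈ 2.00.
So the convergence is quadratic (order 2).

2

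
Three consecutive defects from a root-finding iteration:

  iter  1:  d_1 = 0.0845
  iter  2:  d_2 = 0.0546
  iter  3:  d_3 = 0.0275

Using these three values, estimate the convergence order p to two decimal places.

1.57

p ≈ ln(d_3/d_2) / ln(d_2/d_1)
  = ln(0.0275/0.0546) / ln(0.0546/0.0845)
  = ln(0.503663) / ln(0.646154)
  = -0.68585 / -0.43672 ≈ 1.57046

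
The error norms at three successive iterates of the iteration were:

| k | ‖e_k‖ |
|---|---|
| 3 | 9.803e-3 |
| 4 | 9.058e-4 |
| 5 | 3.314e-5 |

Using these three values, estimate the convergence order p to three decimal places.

1.389

p ≈ ln(‖e_5‖/‖e_4‖) / ln(‖e_4‖/‖e_3‖)
  = ln(3.314e-5/9.058e-4) / ln(9.058e-4/9.803e-3)
  = ln(0.0365864) / ln(0.0924003)
  = -3.308079 / -2.381625 ≈ 1.389001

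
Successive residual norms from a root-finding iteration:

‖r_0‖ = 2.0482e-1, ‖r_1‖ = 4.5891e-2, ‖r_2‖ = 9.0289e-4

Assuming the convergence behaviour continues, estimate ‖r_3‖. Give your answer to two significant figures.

First estimate the order: p ≈ ln(‖r_2‖/‖r_1‖) / ln(‖r_1‖/‖r_0‖) = ln(9.0289e-4/4.5891e-2)/ln(4.5891e-2/2.0482e-1) = ln(0.0196747)/ln(0.224055) ≈ 2.6262.
Then ‖r_3‖ ≈ ‖r_2‖·(‖r_2‖/‖r_1‖)^p = 9.0289e-4·(0.0196747)^2.6262 = 9.0289e-4·3.30721e-05 ≈ 2.986e-08.

3.0e-8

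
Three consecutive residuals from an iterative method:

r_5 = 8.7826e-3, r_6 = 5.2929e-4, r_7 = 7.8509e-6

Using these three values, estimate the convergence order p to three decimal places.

1.499

p ≈ ln(r_7/r_6) / ln(r_6/r_5)
  = ln(7.8509e-6/5.2929e-4) / ln(5.2929e-4/8.7826e-3)
  = ln(0.0148329) / ln(0.0602658)
  = -4.210908 / -2.808991 ≈ 1.499082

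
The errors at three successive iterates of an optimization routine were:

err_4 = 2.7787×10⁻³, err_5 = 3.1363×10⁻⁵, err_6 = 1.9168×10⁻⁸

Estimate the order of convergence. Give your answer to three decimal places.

1.650

p ≈ ln(err_6/err_5) / ln(err_5/err_4)
  = ln(1.9168×10⁻⁸/3.1363×10⁻⁵) / ln(3.1363×10⁻⁵/2.7787×10⁻³)
  = ln(0.000611166) / ln(0.0112869)
  = -7.400142 / -4.484113 ≈ 1.650302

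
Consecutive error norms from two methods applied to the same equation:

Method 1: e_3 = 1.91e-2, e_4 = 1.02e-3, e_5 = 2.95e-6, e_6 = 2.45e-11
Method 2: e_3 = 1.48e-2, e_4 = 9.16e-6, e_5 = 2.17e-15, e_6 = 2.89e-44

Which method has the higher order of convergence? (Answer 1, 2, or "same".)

Method 1: p ≈ ln(2.45e-11/2.95e-6)/ln(2.95e-6/1.02e-3) ≈ 2.00.
Method 2: p ≈ ln(2.89e-44/2.17e-15)/ln(2.17e-15/9.16e-6) ≈ 3.00.
Method 2 has the higher order (≈3.0 vs ≈2.0).

2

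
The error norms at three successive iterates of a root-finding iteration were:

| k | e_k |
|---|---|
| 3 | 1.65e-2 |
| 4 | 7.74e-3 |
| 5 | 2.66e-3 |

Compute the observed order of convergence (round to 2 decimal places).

p ≈ ln(e_5/e_4) / ln(e_4/e_3)
  = ln(2.66e-3/7.74e-3) / ln(7.74e-3/1.65e-2)
  = ln(0.343669) / ln(0.469091)
  = -1.06808 / -0.75696 ≈ 1.41101

1.41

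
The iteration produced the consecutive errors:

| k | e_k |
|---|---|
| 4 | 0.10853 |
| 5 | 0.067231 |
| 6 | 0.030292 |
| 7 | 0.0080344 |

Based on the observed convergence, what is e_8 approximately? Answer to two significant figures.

First estimate the order: p ≈ ln(e_7/e_6) / ln(e_6/e_5) = ln(0.0080344/0.030292)/ln(0.030292/0.067231) = ln(0.265232)/ln(0.450566) ≈ 1.6647.
Then e_8 ≈ e_7·(e_7/e_6)^p = 0.0080344·(0.265232)^1.6647 = 0.0080344·0.109777 ≈ 0.000882.

8.8e-4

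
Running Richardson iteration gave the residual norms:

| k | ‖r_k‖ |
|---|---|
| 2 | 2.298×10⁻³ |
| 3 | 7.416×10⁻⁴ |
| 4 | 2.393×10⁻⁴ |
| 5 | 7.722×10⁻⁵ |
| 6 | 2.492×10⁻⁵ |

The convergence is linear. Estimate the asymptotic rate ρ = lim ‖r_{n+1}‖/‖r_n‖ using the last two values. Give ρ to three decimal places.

ρ ≈ ‖r_6‖/‖r_5‖ = 2.492×10⁻⁵/7.722×10⁻⁵ = 0.32271

0.323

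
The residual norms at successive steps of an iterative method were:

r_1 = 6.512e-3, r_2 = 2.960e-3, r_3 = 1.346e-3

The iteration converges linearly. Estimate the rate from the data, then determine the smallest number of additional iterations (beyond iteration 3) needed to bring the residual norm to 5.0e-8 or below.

Rate ρ ≈ r_3/r_2 = 1.346e-3/2.960e-3 = 0.4547.
After j more steps, r_{3+j} ≈ 1.346e-3·ρ^j; need ρ^j ≤ 5.0e-8/1.346e-3 = 3.71471e-05.
j ≥ ln(3.71471e-05)/ln(0.4547) = -10.2006/-0.78812 = 12.943.
So 13 more iterations are needed.

13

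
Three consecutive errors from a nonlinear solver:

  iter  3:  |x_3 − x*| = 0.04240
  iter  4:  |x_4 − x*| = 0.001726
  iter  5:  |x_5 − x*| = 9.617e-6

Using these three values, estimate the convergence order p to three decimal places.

1.621

p ≈ ln(|x_5 − x*|/|x_4 − x*|) / ln(|x_4 − x*|/|x_3 − x*|)
  = ln(9.617e-6/0.001726) / ln(0.001726/0.04240)
  = ln(0.00557184) / ln(0.0407075)
  = -5.190030 / -3.201343 ≈ 1.621204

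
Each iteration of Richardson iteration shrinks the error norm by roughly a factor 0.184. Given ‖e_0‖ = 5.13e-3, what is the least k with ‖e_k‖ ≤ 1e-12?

14

After k steps, ‖e_k‖ ≈ 5.13e-3·0.184^k.
Need 0.184^k ≤ 1e-12/5.13e-3 = 1.94932e-10.
k ≥ ln(1.94932e-10)/ln(0.184) = -22.3584/-1.69282 = 13.208.
Smallest integer k = 14.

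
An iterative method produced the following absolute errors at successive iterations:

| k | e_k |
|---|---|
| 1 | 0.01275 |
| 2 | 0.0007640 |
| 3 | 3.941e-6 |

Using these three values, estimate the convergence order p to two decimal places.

1.87

p ≈ ln(e_3/e_2) / ln(e_2/e_1)
  = ln(3.941e-6/0.0007640) / ln(0.0007640/0.01275)
  = ln(0.00515838) / ln(0.0599216)
  = -5.26713 / -2.81472 ≈ 1.87128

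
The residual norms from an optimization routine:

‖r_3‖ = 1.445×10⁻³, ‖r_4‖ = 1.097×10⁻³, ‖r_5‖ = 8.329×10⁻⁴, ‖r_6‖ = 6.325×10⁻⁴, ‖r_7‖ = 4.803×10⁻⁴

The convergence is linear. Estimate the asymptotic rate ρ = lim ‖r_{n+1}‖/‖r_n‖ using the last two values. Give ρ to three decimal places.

0.759

ρ ≈ ‖r_7‖/‖r_6‖ = 4.803×10⁻⁴/6.325×10⁻⁴ = 0.75937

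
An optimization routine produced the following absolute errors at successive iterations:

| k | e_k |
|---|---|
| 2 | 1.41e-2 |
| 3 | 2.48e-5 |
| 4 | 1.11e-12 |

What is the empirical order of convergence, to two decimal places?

2.67

p ≈ ln(e_4/e_3) / ln(e_3/e_2)
  = ln(1.11e-12/2.48e-5) / ln(2.48e-5/1.41e-2)
  = ln(4.47581e-08) / ln(0.00175887)
  = -16.92199 / -6.34308 ≈ 2.66779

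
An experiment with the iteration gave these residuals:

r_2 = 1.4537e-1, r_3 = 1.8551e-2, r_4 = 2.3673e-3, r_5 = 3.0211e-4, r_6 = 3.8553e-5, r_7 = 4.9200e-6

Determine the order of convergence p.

1

Consecutive ratios: r_7/r_6 = 4.9200e-6/3.8553e-5 = 0.127617, r_6/r_5 = 3.8553e-5/3.0211e-4 = 0.127612.
p ≈ ln(0.127617)/ln(0.127612) = -2.0587/-2.0588 ≈ 1.00.
So the convergence is linear (order 1).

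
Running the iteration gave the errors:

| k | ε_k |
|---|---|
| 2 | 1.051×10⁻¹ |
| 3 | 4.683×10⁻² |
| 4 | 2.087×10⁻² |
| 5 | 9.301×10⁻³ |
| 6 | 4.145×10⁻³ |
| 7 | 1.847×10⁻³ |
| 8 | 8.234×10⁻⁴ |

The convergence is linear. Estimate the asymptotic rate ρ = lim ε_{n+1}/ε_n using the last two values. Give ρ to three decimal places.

ρ ≈ ε_8/ε_7 = 8.234×10⁻⁴/1.847×10⁻³ = 0.44580

0.446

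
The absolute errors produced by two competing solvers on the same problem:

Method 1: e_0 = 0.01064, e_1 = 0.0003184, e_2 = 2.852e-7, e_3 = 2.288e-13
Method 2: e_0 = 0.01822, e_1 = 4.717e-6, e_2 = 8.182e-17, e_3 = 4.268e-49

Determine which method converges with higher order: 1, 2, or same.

Method 1: p ≈ ln(2.288e-13/2.852e-7)/ln(2.852e-7/0.0003184) ≈ 2.00.
Method 2: p ≈ ln(4.268e-49/8.182e-17)/ln(8.182e-17/4.717e-6) ≈ 3.00.
Method 2 has the higher order (≈3.0 vs ≈2.0).

2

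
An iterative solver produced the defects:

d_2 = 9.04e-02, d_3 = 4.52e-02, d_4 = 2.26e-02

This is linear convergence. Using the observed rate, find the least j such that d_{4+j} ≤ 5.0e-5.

Rate ρ ≈ d_4/d_3 = 2.26e-02/4.52e-02 = 0.5000.
After j more steps, d_{4+j} ≈ 2.26e-02·ρ^j; need ρ^j ≤ 5.0e-5/2.26e-02 = 0.00221239.
j ≥ ln(0.00221239)/ln(0.5000) = -6.1137/-0.69315 = 8.820.
So 9 more iterations are needed.

9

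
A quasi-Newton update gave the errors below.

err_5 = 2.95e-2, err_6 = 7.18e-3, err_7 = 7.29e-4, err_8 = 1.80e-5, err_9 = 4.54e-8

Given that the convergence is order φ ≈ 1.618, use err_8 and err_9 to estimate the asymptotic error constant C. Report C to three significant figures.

C ≈ err_9 / err_8^1.618
  = 4.54e-8 / (1.80e-5)^1.618
  = 4.54e-8 / 2.10393e-08 ≈ 2.1579

2.16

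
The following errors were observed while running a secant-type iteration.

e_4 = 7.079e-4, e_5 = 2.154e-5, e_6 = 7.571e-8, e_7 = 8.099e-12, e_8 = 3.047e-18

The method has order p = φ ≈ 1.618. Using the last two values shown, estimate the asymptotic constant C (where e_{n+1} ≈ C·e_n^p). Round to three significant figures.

C ≈ e_8 / e_7^1.618
  = 3.047e-18 / (8.099e-12)^1.618
  = 3.047e-18 / 1.13199e-18 ≈ 2.6917

2.69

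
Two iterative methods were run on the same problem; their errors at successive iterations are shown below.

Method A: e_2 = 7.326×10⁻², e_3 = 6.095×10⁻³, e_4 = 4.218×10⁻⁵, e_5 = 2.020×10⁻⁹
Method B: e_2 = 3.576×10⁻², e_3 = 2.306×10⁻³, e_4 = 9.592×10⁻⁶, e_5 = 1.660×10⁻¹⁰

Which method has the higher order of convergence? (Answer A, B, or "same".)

same

Method A: p ≈ ln(2.020×10⁻⁹/4.218×10⁻⁵)/ln(4.218×10⁻⁵/6.095×10⁻³) ≈ 2.00.
Method B: p ≈ ln(1.660×10⁻¹⁰/9.592×10⁻⁶)/ln(9.592×10⁻⁶/2.306×10⁻³) ≈ 2.00.
Both orders ≈ 2.0 — effectively the same.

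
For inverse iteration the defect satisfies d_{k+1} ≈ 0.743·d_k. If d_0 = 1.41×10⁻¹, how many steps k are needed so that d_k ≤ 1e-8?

After k steps, d_k ≈ 1.41×10⁻¹·0.743^k.
Need 0.743^k ≤ 1e-8/1.41×10⁻¹ = 7.0922e-08.
k ≥ ln(7.0922e-08)/ln(0.743) = -16.4617/-0.29706 = 55.415.
Smallest integer k = 56.

56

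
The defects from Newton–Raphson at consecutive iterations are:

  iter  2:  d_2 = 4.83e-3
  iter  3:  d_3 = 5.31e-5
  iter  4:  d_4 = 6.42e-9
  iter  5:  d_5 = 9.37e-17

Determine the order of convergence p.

Consecutive ratios: d_5/d_4 = 9.37e-17/6.42e-9 = 1.4595e-08, d_4/d_3 = 6.42e-9/5.31e-5 = 0.000120904.
p ≈ ln(1.4595e-08)/ln(0.000120904) = -18.0426/-9.0205 ≈ 2.00.
So the convergence is quadratic (order 2).

2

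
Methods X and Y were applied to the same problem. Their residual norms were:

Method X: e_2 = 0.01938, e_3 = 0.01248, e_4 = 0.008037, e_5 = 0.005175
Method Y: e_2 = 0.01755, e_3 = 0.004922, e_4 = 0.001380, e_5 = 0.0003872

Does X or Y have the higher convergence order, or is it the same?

Method X: p ≈ ln(0.005175/0.008037)/ln(0.008037/0.01248) ≈ 1.00.
Method Y: p ≈ ln(0.0003872/0.001380)/ln(0.001380/0.004922) ≈ 1.00.
Both orders ≈ 1.0 — effectively the same.

same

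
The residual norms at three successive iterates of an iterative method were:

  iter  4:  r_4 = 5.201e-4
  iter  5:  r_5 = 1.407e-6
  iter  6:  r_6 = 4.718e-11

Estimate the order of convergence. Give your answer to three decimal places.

p ≈ ln(r_6/r_5) / ln(r_5/r_4)
  = ln(4.718e-11/1.407e-6) / ln(1.407e-6/5.201e-4)
  = ln(3.35323e-05) / ln(0.00270525)
  = -10.303001 / -5.912561 ≈ 1.742561

1.743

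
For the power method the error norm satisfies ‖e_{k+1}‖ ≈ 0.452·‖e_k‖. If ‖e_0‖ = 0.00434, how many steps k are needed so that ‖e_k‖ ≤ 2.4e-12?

After k steps, ‖e_k‖ ≈ 0.00434·0.452^k.
Need 0.452^k ≤ 2.4e-12/0.00434 = 5.52995e-10.
k ≥ ln(5.52995e-10)/ln(0.452) = -21.3157/-0.79407 = 26.844.
Smallest integer k = 27.

27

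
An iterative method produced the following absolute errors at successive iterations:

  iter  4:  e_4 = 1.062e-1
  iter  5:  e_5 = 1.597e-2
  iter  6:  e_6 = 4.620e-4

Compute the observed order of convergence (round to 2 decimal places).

p ≈ ln(e_6/e_5) / ln(e_5/e_4)
  = ln(4.620e-4/1.597e-2) / ln(1.597e-2/1.062e-1)
  = ln(0.0289292) / ln(0.150377)
  = -3.54290 / -1.89461 ≈ 1.86999

1.87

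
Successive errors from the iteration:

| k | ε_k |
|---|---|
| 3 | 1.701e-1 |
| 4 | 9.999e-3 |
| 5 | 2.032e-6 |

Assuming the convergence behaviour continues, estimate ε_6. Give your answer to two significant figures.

1.7e-17

First estimate the order: p ≈ ln(ε_5/ε_4) / ln(ε_4/ε_3) = ln(2.032e-6/9.999e-3)/ln(9.999e-3/1.701e-1) = ln(0.00020322)/ln(0.0587831) ≈ 2.9998.
Then ε_6 ≈ ε_5·(ε_5/ε_4)^p = 2.032e-6·(0.00020322)^2.9998 = 2.032e-6·8.40694e-12 ≈ 1.708e-17.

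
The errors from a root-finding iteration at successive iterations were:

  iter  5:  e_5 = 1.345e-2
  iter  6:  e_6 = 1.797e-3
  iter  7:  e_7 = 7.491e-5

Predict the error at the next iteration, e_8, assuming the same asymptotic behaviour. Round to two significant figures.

5.0e-7

First estimate the order: p ≈ ln(e_7/e_6) / ln(e_6/e_5) = ln(7.491e-5/1.797e-3)/ln(1.797e-3/1.345e-2) = ln(0.0416861)/ln(0.133606) ≈ 1.5786.
Then e_8 ≈ e_7·(e_7/e_6)^p = 7.491e-5·(0.0416861)^1.5786 = 7.491e-5·0.00663007 ≈ 4.967e-07.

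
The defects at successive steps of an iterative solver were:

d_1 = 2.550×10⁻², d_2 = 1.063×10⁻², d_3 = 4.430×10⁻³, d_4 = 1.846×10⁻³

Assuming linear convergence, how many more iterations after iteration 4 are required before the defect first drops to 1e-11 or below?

22

Rate ρ ≈ d_4/d_3 = 1.846×10⁻³/4.430×10⁻³ = 0.4167.
After j more steps, d_{4+j} ≈ 1.846×10⁻³·ρ^j; need ρ^j ≤ 1e-11/1.846×10⁻³ = 5.41712e-09.
j ≥ ln(5.41712e-09)/ln(0.4167) = -19.0337/-0.87539 = 21.743.
So 22 more iterations are needed.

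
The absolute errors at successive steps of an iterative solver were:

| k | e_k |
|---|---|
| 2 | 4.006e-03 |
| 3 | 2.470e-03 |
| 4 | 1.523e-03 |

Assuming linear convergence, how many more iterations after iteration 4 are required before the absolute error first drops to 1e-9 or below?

Rate ρ ≈ e_4/e_3 = 1.523e-03/2.470e-03 = 0.6166.
After j more steps, e_{4+j} ≈ 1.523e-03·ρ^j; need ρ^j ≤ 1e-9/1.523e-03 = 6.56599e-07.
j ≥ ln(6.56599e-07)/ln(0.6166) = -14.2362/-0.48353 = 29.442.
So 30 more iterations are needed.

30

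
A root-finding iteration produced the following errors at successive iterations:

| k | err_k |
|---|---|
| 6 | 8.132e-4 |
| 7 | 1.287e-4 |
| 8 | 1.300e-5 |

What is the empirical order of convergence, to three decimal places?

1.244

p ≈ ln(err_8/err_7) / ln(err_7/err_6)
  = ln(1.300e-5/1.287e-4) / ln(1.287e-4/8.132e-4)
  = ln(0.10101) / ln(0.158264)
  = -2.292536 / -1.843491 ≈ 1.243584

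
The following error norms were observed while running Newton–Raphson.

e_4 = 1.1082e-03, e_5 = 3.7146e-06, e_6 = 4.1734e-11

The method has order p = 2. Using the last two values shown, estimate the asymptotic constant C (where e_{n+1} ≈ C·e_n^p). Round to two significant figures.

3.0

C ≈ e_6 / e_5^2
  = 4.1734e-11 / (3.7146e-06)^2
  = 4.1734e-11 / 1.37983e-11 ≈ 3.0246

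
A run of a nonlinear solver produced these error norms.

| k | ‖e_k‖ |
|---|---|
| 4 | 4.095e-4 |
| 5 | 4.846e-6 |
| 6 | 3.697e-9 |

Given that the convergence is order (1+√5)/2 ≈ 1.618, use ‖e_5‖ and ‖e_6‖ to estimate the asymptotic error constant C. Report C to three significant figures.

1.47

C ≈ ‖e_6‖ / ‖e_5‖^1.618
  = 3.697e-9 / (4.846e-6)^1.618
  = 3.697e-9 / 2.51739e-09 ≈ 1.4686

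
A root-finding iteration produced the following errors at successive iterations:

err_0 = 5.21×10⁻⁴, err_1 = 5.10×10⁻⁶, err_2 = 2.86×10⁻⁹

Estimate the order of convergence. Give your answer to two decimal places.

1.62

p ≈ ln(err_2/err_1) / ln(err_1/err_0)
  = ln(2.86×10⁻⁹/5.10×10⁻⁶) / ln(5.10×10⁻⁶/5.21×10⁻⁴)
  = ln(0.000560784) / ln(0.00978887)
  = -7.48617 / -4.62651 ≈ 1.61810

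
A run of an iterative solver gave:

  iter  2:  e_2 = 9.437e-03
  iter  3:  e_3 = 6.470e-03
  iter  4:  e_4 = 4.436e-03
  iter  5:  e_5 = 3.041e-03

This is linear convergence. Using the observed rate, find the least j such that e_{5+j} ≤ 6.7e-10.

Rate ρ ≈ e_5/e_4 = 3.041e-03/4.436e-03 = 0.6855.
After j more steps, e_{5+j} ≈ 3.041e-03·ρ^j; need ρ^j ≤ 6.7e-10/3.041e-03 = 2.20322e-07.
j ≥ ln(2.20322e-07)/ln(0.6855) = -15.3282/-0.37761 = 40.593.
So 41 more iterations are needed.

41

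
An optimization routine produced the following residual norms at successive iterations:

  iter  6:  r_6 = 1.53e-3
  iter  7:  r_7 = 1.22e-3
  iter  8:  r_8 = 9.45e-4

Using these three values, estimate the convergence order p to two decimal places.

1.13

p ≈ ln(r_8/r_7) / ln(r_7/r_6)
  = ln(9.45e-4/1.22e-3) / ln(1.22e-3/1.53e-3)
  = ln(0.77459) / ln(0.797386)
  = -0.25542 / -0.22642 ≈ 1.12808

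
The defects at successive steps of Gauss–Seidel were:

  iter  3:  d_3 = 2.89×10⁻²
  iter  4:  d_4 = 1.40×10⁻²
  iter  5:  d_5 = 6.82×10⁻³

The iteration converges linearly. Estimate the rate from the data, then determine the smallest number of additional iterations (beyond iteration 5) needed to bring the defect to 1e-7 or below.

16

Rate ρ ≈ d_5/d_4 = 6.82×10⁻³/1.40×10⁻² = 0.4871.
After j more steps, d_{5+j} ≈ 6.82×10⁻³·ρ^j; need ρ^j ≤ 1e-7/6.82×10⁻³ = 1.46628e-05.
j ≥ ln(1.46628e-05)/ln(0.4871) = -11.1302/-0.71929 = 15.474.
So 16 more iterations are needed.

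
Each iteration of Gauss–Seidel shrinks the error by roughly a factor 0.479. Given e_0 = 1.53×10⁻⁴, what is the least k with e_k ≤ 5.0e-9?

15

After k steps, e_k ≈ 1.53×10⁻⁴·0.479^k.
Need 0.479^k ≤ 5.0e-9/1.53×10⁻⁴ = 3.26797e-05.
k ≥ ln(3.26797e-05)/ln(0.479) = -10.3288/-0.73605 = 14.033.
Smallest integer k = 15.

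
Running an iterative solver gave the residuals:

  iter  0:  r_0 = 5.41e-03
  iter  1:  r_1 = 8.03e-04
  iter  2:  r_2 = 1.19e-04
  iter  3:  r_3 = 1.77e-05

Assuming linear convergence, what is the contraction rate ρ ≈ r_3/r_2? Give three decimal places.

0.149

ρ ≈ r_3/r_2 = 1.77e-05/1.19e-04 = 0.14874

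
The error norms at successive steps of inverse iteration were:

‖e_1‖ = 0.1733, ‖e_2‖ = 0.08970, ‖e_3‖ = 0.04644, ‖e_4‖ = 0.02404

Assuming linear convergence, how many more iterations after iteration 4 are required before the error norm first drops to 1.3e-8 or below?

22

Rate ρ ≈ ‖e_4‖/‖e_3‖ = 0.02404/0.04644 = 0.5177.
After j more steps, ‖e_{4+j}‖ ≈ 0.02404·ρ^j; need ρ^j ≤ 1.3e-8/0.02404 = 5.40765e-07.
j ≥ ln(5.40765e-07)/ln(0.5177) = -14.4303/-0.65836 = 21.919.
So 22 more iterations are needed.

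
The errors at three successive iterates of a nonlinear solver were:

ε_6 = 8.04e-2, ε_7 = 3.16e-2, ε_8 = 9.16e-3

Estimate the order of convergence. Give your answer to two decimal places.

1.33

p ≈ ln(ε_8/ε_7) / ln(ε_7/ε_6)
  = ln(9.16e-3/3.16e-2) / ln(3.16e-2/8.04e-2)
  = ln(0.289873) / ln(0.393035)
  = -1.23831 / -0.93386 ≈ 1.32601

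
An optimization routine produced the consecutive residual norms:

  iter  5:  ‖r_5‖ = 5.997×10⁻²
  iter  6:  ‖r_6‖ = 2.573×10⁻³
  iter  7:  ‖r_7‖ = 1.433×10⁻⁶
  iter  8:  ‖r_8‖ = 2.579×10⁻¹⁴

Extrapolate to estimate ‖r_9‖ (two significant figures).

9.5e-33

First estimate the order: p ≈ ln(‖r_8‖/‖r_7‖) / ln(‖r_7‖/‖r_6‖) = ln(2.579×10⁻¹⁴/1.433×10⁻⁶)/ln(1.433×10⁻⁶/2.573×10⁻³) = ln(1.79972e-08)/ln(0.000556937) ≈ 2.3799.
Then ‖r_9‖ ≈ ‖r_8‖·(‖r_8‖/‖r_7‖)^p = 2.579×10⁻¹⁴·(1.79972e-08)^2.3799 = 2.579×10⁻¹⁴·3.69966e-19 ≈ 9.541e-33.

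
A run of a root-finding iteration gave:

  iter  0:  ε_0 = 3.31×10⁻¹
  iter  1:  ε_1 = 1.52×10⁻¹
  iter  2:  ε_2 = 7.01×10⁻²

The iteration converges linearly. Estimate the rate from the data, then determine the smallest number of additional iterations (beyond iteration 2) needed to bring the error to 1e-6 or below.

Rate ρ ≈ ε_2/ε_1 = 7.01×10⁻²/1.52×10⁻¹ = 0.4612.
After j more steps, ε_{2+j} ≈ 7.01×10⁻²·ρ^j; need ρ^j ≤ 1e-6/7.01×10⁻² = 1.42653e-05.
j ≥ ln(1.42653e-05)/ln(0.4612) = -11.1577/-0.77392 = 14.417.
So 15 more iterations are needed.

15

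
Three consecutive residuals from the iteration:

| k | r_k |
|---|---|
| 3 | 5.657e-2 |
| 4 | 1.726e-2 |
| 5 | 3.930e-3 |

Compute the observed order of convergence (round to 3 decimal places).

1.247

p ≈ ln(r_5/r_4) / ln(r_4/r_3)
  = ln(3.930e-3/1.726e-2) / ln(1.726e-2/5.657e-2)
  = ln(0.227694) / ln(0.305109)
  = -1.479753 / -1.187086 ≈ 1.246542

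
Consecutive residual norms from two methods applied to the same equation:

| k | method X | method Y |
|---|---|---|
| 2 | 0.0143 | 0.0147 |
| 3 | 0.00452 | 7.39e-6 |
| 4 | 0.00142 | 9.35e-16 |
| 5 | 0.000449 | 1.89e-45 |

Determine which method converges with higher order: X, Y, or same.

Y

Method X: p ≈ ln(0.000449/0.00142)/ln(0.00142/0.00452) ≈ 0.99.
Method Y: p ≈ ln(1.89e-45/9.35e-16)/ln(9.35e-16/7.39e-6) ≈ 3.00.
Method Y has the higher order (≈3.0 vs ≈1.0).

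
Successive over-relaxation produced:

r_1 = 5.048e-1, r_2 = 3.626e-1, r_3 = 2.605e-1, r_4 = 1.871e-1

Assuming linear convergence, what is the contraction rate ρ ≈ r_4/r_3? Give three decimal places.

ρ ≈ r_4/r_3 = 1.871e-1/2.605e-1 = 0.71823

0.718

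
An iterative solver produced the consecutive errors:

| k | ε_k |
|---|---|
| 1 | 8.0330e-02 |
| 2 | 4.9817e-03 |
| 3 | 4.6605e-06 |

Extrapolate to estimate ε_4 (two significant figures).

1.2e-13

First estimate the order: p ≈ ln(ε_3/ε_2) / ln(ε_2/ε_1) = ln(4.6605e-06/4.9817e-03)/ln(4.9817e-03/8.0330e-02) = ln(0.000935524)/ln(0.0620154) ≈ 2.5084.
Then ε_4 ≈ ε_3·(ε_3/ε_2)^p = 4.6605e-06·(0.000935524)^2.5084 = 4.6605e-06·2.52461e-08 ≈ 1.177e-13.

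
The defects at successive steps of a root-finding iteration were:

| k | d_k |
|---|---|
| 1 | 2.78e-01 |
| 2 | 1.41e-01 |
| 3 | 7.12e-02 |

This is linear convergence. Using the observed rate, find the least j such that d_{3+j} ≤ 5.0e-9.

Rate ρ ≈ d_3/d_2 = 7.12e-02/1.41e-01 = 0.5050.
After j more steps, d_{3+j} ≈ 7.12e-02·ρ^j; need ρ^j ≤ 5.0e-9/7.12e-02 = 7.02247e-08.
j ≥ ln(7.02247e-08)/ln(0.5050) = -16.4716/-0.68320 = 24.109.
So 25 more iterations are needed.

25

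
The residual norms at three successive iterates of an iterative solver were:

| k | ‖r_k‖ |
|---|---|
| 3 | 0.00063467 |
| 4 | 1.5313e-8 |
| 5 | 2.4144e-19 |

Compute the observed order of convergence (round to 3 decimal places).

p ≈ ln(‖r_5‖/‖r_4‖) / ln(‖r_4‖/‖r_3‖)
  = ln(2.4144e-19/1.5313e-8) / ln(1.5313e-8/0.00063467)
  = ln(1.5767e-11) / ln(2.41275e-05)
  = -24.873102 / -10.632158 ≈ 2.339422

2.339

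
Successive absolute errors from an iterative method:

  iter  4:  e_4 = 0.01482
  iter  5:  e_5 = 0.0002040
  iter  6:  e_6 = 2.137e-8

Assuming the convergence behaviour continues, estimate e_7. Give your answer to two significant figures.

6.6e-17

First estimate the order: p ≈ ln(e_6/e_5) / ln(e_5/e_4) = ln(2.137e-8/0.0002040)/ln(0.0002040/0.01482) = ln(0.000104755)/ln(0.0137652) ≈ 2.1383.
Then e_7 ≈ e_6·(e_6/e_5)^p = 2.137e-8·(0.000104755)^2.1383 = 2.137e-8·3.08987e-09 ≈ 6.603e-17.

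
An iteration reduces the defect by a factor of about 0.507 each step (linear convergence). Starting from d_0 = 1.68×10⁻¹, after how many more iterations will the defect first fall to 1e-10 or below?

32

After k steps, d_k ≈ 1.68×10⁻¹·0.507^k.
Need 0.507^k ≤ 1e-10/1.68×10⁻¹ = 5.95238e-10.
k ≥ ln(5.95238e-10)/ln(0.507) = -21.2421/-0.67924 = 31.273.
Smallest integer k = 32.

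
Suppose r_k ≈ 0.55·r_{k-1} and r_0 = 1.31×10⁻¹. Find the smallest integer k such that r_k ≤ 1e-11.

39

After k steps, r_k ≈ 1.31×10⁻¹·0.55^k.
Need 0.55^k ≤ 1e-11/1.31×10⁻¹ = 7.63359e-11.
k ≥ ln(7.63359e-11)/ln(0.55) = -23.2959/-0.59784 = 38.967.
Smallest integer k = 39.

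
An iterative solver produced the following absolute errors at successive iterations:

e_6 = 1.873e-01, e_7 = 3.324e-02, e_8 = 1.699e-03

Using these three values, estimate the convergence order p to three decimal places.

p ≈ ln(e_8/e_7) / ln(e_7/e_6)
  = ln(1.699e-03/3.324e-02) / ln(3.324e-02/1.873e-01)
  = ln(0.0511131) / ln(0.177469)
  = -2.973714 / -1.728959 ≈ 1.719945

1.720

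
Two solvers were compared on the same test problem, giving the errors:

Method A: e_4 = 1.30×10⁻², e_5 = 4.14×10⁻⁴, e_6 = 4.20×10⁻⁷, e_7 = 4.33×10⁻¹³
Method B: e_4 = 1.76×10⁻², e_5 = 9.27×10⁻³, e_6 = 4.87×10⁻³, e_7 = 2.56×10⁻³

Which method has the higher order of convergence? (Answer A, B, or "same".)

Method A: p ≈ ln(4.33×10⁻¹³/4.20×10⁻⁷)/ln(4.20×10⁻⁷/4.14×10⁻⁴) ≈ 2.00.
Method B: p ≈ ln(2.56×10⁻³/4.87×10⁻³)/ln(4.87×10⁻³/9.27×10⁻³) ≈ 1.00.
Method A has the higher order (≈2.0 vs ≈1.0).

A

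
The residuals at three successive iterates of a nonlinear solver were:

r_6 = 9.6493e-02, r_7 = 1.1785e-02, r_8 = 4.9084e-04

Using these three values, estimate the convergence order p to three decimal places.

1.512

p ≈ ln(r_8/r_7) / ln(r_7/r_6)
  = ln(4.9084e-04/1.1785e-02) / ln(1.1785e-02/9.6493e-02)
  = ln(0.0416496) / ln(0.122133)
  = -3.178464 / -2.102645 ≈ 1.511650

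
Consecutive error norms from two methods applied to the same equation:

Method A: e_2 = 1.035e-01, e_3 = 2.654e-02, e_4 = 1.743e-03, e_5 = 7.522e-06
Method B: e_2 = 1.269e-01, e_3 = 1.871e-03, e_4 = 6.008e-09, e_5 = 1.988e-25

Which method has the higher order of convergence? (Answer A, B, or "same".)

B

Method A: p ≈ ln(7.522e-06/1.743e-03)/ln(1.743e-03/2.654e-02) ≈ 2.00.
Method B: p ≈ ln(1.988e-25/6.008e-09)/ln(6.008e-09/1.871e-03) ≈ 3.00.
Method B has the higher order (≈3.0 vs ≈2.0).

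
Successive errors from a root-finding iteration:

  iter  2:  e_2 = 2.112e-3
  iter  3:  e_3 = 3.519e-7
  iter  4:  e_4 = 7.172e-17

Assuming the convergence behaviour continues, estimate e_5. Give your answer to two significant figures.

1.0e-41

First estimate the order: p ≈ ln(e_4/e_3) / ln(e_3/e_2) = ln(7.172e-17/3.519e-7)/ln(3.519e-7/2.112e-3) = ln(2.03808e-10)/ln(0.000166619) ≈ 2.5649.
Then e_5 ≈ e_4·(e_4/e_3)^p = 7.172e-17·(2.03808e-10)^2.5649 = 7.172e-17·1.39355e-25 ≈ 9.995e-42.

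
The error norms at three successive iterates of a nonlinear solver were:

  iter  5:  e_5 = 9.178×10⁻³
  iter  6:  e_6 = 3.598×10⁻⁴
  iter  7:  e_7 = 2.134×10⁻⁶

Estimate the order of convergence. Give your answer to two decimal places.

p ≈ ln(e_7/e_6) / ln(e_6/e_5)
  = ln(2.134×10⁻⁶/3.598×10⁻⁴) / ln(3.598×10⁻⁴/9.178×10⁻³)
  = ln(0.00593107) / ln(0.0392024)
  = -5.12755 / -3.23902 ≈ 1.58306

1.58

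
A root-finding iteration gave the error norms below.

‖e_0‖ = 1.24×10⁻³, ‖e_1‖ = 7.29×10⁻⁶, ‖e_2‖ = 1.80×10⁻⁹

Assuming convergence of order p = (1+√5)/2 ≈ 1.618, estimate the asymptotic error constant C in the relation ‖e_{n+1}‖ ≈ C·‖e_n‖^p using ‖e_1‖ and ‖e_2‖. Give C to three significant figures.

C ≈ ‖e_2‖ / ‖e_1‖^1.618
  = 1.80×10⁻⁹ / (7.29×10⁻⁶)^1.618
  = 1.80×10⁻⁹ / 4.87409e-09 ≈ 0.3693

0.369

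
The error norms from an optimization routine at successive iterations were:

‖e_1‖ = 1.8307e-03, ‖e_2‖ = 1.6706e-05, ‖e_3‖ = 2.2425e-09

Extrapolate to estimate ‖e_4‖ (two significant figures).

First estimate the order: p ≈ ln(‖e_3‖/‖e_2‖) / ln(‖e_2‖/‖e_1‖) = ln(2.2425e-09/1.6706e-05)/ln(1.6706e-05/1.8307e-03) = ln(0.000134233)/ln(0.00912547) ≈ 1.8983.
Then ‖e_4‖ ≈ ‖e_3‖·(‖e_3‖/‖e_2‖)^p = 2.2425e-09·(0.000134233)^1.8983 = 2.2425e-09·4.46185e-08 ≈ 1.001e-16.

1.0e-16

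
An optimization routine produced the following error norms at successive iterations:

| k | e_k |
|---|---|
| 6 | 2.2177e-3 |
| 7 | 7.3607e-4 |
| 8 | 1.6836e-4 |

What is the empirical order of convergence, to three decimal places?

p ≈ ln(e_8/e_7) / ln(e_7/e_6)
  = ln(1.6836e-4/7.3607e-4) / ln(7.3607e-4/2.2177e-3)
  = ln(0.228728) / ln(0.331907)
  = -1.475222 / -1.102900 ≈ 1.337585

1.338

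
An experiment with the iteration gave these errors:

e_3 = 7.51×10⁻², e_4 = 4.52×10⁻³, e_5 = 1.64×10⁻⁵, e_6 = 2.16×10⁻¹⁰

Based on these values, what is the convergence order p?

2

Consecutive ratios: e_6/e_5 = 2.16×10⁻¹⁰/1.64×10⁻⁵ = 1.31707e-05, e_5/e_4 = 1.64×10⁻⁵/4.52×10⁻³ = 0.00362832.
p ≈ ln(1.31707e-05)/ln(0.00362832) = -11.2375/-5.6190 ≈ 2.00.
So the convergence is quadratic (order 2).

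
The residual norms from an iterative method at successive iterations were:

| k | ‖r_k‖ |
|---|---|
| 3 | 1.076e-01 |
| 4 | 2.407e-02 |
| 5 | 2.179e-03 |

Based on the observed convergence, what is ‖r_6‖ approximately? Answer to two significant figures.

4.6e-5

First estimate the order: p ≈ ln(‖r_5‖/‖r_4‖) / ln(‖r_4‖/‖r_3‖) = ln(2.179e-03/2.407e-02)/ln(2.407e-02/1.076e-01) = ln(0.0905276)/ln(0.223699) ≈ 1.6041.
Then ‖r_6‖ ≈ ‖r_5‖·(‖r_5‖/‖r_4‖)^p = 2.179e-03·(0.0905276)^1.6041 = 2.179e-03·0.0212116 ≈ 4.622e-05.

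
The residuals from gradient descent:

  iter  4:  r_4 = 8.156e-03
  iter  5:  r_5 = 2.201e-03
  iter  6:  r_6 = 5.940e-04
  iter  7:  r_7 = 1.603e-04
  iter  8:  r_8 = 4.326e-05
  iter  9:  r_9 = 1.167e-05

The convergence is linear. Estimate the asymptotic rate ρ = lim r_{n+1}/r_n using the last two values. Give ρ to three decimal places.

ρ ≈ r_9/r_8 = 1.167e-05/4.326e-05 = 0.26976

0.270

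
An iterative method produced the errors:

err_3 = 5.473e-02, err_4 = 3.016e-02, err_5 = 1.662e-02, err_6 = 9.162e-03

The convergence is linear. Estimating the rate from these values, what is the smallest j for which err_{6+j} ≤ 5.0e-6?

Rate ρ ≈ err_6/err_5 = 9.162e-03/1.662e-02 = 0.5513.
After j more steps, err_{6+j} ≈ 9.162e-03·ρ^j; need ρ^j ≤ 5.0e-6/9.162e-03 = 0.000545732.
j ≥ ln(0.000545732)/ln(0.5513) = -7.5134/-0.59548 = 12.617.
So 13 more iterations are needed.

13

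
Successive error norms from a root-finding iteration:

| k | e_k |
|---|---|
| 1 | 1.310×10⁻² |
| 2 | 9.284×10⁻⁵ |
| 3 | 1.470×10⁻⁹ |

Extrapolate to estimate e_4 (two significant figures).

2.8e-20

First estimate the order: p ≈ ln(e_3/e_2) / ln(e_2/e_1) = ln(1.470×10⁻⁹/9.284×10⁻⁵)/ln(9.284×10⁻⁵/1.310×10⁻²) = ln(1.58337e-05)/ln(0.00708702) ≈ 2.2332.
Then e_4 ≈ e_3·(e_3/e_2)^p = 1.470×10⁻⁹·(1.58337e-05)^2.2332 = 1.470×10⁻⁹·1.90418e-11 ≈ 2.799e-20.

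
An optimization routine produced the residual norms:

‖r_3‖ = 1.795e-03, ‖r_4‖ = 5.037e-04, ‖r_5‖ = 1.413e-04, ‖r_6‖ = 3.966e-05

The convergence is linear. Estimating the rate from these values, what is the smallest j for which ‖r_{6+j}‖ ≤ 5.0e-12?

Rate ρ ≈ ‖r_6‖/‖r_5‖ = 3.966e-05/1.413e-04 = 0.2807.
After j more steps, ‖r_{6+j}‖ ≈ 3.966e-05·ρ^j; need ρ^j ≤ 5.0e-12/3.966e-05 = 1.26072e-07.
j ≥ ln(1.26072e-07)/ln(0.2807) = -15.8864/-1.27047 = 12.504.
So 13 more iterations are needed.

13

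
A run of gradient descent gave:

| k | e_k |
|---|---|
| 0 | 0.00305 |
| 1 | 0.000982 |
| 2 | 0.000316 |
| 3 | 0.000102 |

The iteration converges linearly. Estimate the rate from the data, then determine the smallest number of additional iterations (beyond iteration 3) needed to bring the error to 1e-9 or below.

Rate ρ ≈ e_3/e_2 = 0.000102/0.000316 = 0.3228.
After j more steps, e_{3+j} ≈ 0.000102·ρ^j; need ρ^j ≤ 1e-9/0.000102 = 9.80392e-06.
j ≥ ln(9.80392e-06)/ln(0.3228) = -11.5327/-1.13072 = 10.199.
So 11 more iterations are needed.

11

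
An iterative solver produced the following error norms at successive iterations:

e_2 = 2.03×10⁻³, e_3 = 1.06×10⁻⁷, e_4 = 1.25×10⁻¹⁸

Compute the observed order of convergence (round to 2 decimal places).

2.55

p ≈ ln(e_4/e_3) / ln(e_3/e_2)
  = ln(1.25×10⁻¹⁸/1.06×10⁻⁷) / ln(1.06×10⁻⁷/2.03×10⁻³)
  = ln(1.17925e-11) / ln(5.22167e-05)
  = -25.16356 / -9.86011 ≈ 2.55206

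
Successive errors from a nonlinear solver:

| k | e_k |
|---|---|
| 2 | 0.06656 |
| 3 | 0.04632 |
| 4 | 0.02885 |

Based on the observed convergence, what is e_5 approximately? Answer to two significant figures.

1.6e-2

First estimate the order: p ≈ ln(e_4/e_3) / ln(e_3/e_2) = ln(0.02885/0.04632)/ln(0.04632/0.06656) = ln(0.622841)/ln(0.695913) ≈ 1.3060.
Then e_5 ≈ e_4·(e_4/e_3)^p = 0.02885·(0.622841)^1.3060 = 0.02885·0.538836 ≈ 0.01555.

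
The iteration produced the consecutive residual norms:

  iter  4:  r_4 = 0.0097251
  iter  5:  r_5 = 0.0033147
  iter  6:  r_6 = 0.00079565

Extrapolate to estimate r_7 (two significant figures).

First estimate the order: p ≈ ln(r_6/r_5) / ln(r_5/r_4) = ln(0.00079565/0.0033147)/ln(0.0033147/0.0097251) = ln(0.240037)/ln(0.34084) ≈ 1.3258.
Then r_7 ≈ r_6·(r_6/r_5)^p = 0.00079565·(0.240037)^1.3258 = 0.00079565·0.15079 ≈ 0.00012.

1.2e-4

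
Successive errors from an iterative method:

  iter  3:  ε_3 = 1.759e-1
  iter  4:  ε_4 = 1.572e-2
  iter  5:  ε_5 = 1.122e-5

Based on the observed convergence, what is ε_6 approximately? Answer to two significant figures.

First estimate the order: p ≈ ln(ε_5/ε_4) / ln(ε_4/ε_3) = ln(1.122e-5/1.572e-2)/ln(1.572e-2/1.759e-1) = ln(0.00071374)/ln(0.089369) ≈ 3.0000.
Then ε_6 ≈ ε_5·(ε_5/ε_4)^p = 1.122e-5·(0.00071374)^3.0000 = 1.122e-5·3.63597e-10 ≈ 4.08e-15.

4.1e-15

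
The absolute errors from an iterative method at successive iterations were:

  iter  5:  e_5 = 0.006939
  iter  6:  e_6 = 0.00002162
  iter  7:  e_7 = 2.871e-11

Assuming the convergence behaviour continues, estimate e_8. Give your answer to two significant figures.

4.8e-25

First estimate the order: p ≈ ln(e_7/e_6) / ln(e_6/e_5) = ln(2.871e-11/0.00002162)/ln(0.00002162/0.006939) = ln(1.32794e-06)/ln(0.00311572) ≈ 2.3447.
Then e_8 ≈ e_7·(e_7/e_6)^p = 2.871e-11·(1.32794e-06)^2.3447 = 2.871e-11·1.66194e-14 ≈ 4.771e-25.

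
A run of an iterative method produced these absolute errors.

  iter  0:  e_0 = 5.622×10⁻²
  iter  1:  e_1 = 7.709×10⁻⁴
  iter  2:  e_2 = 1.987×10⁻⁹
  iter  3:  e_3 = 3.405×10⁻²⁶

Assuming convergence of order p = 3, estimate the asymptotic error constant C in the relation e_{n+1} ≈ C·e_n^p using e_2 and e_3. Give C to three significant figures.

4.34

C ≈ e_3 / e_2^3
  = 3.405×10⁻²⁶ / (1.987×10⁻⁹)^3
  = 3.405×10⁻²⁶ / 7.84501e-27 ≈ 4.3403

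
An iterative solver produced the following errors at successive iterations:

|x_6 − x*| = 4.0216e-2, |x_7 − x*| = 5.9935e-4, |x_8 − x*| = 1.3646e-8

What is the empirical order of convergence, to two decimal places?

2.54

p ≈ ln(|x_8 − x*|/|x_7 − x*|) / ln(|x_7 − x*|/|x_6 − x*|)
  = ln(1.3646e-8/5.9935e-4) / ln(5.9935e-4/4.0216e-2)
  = ln(2.2768e-05) / ln(0.0149033)
  = -10.69015 / -4.20617 ≈ 2.54154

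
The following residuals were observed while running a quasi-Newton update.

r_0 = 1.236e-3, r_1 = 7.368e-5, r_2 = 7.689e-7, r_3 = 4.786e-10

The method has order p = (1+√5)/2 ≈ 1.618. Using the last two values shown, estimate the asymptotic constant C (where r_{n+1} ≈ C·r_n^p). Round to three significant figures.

3.74

C ≈ r_3 / r_2^1.618
  = 4.786e-10 / (7.689e-7)^1.618
  = 4.786e-10 / 1.28038e-10 ≈ 3.738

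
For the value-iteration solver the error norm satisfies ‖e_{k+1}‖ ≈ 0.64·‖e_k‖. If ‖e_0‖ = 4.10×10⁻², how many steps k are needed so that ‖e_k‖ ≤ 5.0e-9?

36

After k steps, ‖e_k‖ ≈ 4.10×10⁻²·0.64^k.
Need 0.64^k ≤ 5.0e-9/4.10×10⁻² = 1.21951e-07.
k ≥ ln(1.21951e-07)/ln(0.64) = -15.9196/-0.44629 = 35.671.
Smallest integer k = 36.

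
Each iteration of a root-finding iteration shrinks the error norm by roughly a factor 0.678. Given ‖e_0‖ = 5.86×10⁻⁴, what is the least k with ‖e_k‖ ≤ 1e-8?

29

After k steps, ‖e_k‖ ≈ 5.86×10⁻⁴·0.678^k.
Need 0.678^k ≤ 1e-8/5.86×10⁻⁴ = 1.70648e-05.
k ≥ ln(1.70648e-05)/ln(0.678) = -10.9785/-0.38861 = 28.251.
Smallest integer k = 29.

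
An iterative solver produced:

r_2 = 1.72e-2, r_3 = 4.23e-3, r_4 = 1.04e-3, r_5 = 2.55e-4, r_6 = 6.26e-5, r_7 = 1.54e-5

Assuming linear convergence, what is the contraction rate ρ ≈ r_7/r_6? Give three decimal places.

ρ ≈ r_7/r_6 = 1.54e-5/6.26e-5 = 0.24601

0.246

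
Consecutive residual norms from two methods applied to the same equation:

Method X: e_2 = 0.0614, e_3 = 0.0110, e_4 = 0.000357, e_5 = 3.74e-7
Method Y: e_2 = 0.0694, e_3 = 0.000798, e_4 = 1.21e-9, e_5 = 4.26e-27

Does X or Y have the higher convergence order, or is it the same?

Y

Method X: p ≈ ln(3.74e-7/0.000357)/ln(0.000357/0.0110) ≈ 2.00.
Method Y: p ≈ ln(4.26e-27/1.21e-9)/ln(1.21e-9/0.000798) ≈ 3.00.
Method Y has the higher order (≈3.0 vs ≈2.0).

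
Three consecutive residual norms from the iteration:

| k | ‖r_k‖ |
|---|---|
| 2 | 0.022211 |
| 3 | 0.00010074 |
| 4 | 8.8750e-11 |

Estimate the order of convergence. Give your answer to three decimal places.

2.584

p ≈ ln(‖r_4‖/‖r_3‖) / ln(‖r_3‖/‖r_2‖)
  = ln(8.8750e-11/0.00010074) / ln(0.00010074/0.022211)
  = ln(8.80981e-07) / ln(0.00453559)
  = -13.942230 / -5.395800 ≈ 2.583904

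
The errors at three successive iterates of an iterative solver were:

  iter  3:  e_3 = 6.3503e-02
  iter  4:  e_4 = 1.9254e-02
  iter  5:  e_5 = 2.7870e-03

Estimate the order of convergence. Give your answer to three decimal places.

1.620

p ≈ ln(e_5/e_4) / ln(e_4/e_3)
  = ln(2.7870e-03/1.9254e-02) / ln(1.9254e-02/6.3503e-02)
  = ln(0.144749) / ln(0.303198)
  = -1.932754 / -1.193369 ≈ 1.619578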